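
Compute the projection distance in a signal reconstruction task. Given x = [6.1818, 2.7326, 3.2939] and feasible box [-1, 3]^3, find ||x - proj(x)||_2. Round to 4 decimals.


Project each component onto [-1, 3].
clip(6.1818) = 3.0, clip(2.7326) = 2.7326, clip(3.2939) = 3.0
Projection = [3.0, 2.7326, 3.0]
Squared diffs: [10.1239, 0.0, 0.0864]
Distance = sqrt(10.2103) = 3.1953


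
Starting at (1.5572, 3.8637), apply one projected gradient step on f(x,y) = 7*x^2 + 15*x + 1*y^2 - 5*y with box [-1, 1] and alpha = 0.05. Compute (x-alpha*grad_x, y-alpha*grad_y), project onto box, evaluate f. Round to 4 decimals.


Step 1: Compute gradient at (1.5572, 3.8637).
grad_x = 2*7*1.5572 + 15 = 36.8008
grad_y = 2*1*3.8637 - 5 = 2.7274
Step 2: Gradient step.
x_raw = 1.5572 - 0.05*36.8008 = -0.2828
y_raw = 3.8637 - 0.05*2.7274 = 3.7273
Step 3: Project onto [-1, 1].
x_proj = clip(-0.2828) = -0.2828
y_proj = clip(3.7273) = 1.0
Step 4: Evaluate f.
f(-0.2828, 1.0) = -7.6826


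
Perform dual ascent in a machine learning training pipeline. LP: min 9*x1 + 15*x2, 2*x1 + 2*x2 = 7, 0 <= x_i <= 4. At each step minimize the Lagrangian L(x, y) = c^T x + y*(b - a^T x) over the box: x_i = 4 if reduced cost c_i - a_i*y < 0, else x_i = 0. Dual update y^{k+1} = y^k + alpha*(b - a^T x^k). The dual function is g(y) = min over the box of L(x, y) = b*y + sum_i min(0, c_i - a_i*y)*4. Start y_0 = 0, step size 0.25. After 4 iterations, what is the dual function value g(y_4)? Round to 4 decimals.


Dual ascent for LP: min 9*x1 + 15*x2, 2*x1 + 2*x2 = 7, 0 <= x_i <= 4
Step 1: y^k = 0.0, reduced costs: (9.0, 15.0)
  x^k = (0.0, 0.0), subgradient = b - a^T x = 7.0
  y^{k+1} = 0.0 + 0.25*7.0 = 1.75
Step 2: y^k = 1.75, reduced costs: (5.5, 11.5)
  x^k = (0.0, 0.0), subgradient = b - a^T x = 7.0
  y^{k+1} = 1.75 + 0.25*7.0 = 3.5
Step 3: y^k = 3.5, reduced costs: (2.0, 8.0)
  x^k = (0.0, 0.0), subgradient = b - a^T x = 7.0
  y^{k+1} = 3.5 + 0.25*7.0 = 5.25
Step 4: y^k = 5.25, reduced costs: (-1.5, 4.5)
  x^k = (4.0, 0.0), subgradient = b - a^T x = -1.0
  y^{k+1} = 5.25 + 0.25*-1.0 = 5.0
Dual objective at y_4 = 5.0: reduced costs (-1.0, 5.0), box minimizer x = (4.0, 0.0)
g(y_4) = b*y + (c1 - a1*y)*x1 + (c2 - a2*y)*x2 = 7*5.0 + (-1.0)*4.0 + 5.0*0.0 = 35.0 - 4.0 + 0.0 = 31.0


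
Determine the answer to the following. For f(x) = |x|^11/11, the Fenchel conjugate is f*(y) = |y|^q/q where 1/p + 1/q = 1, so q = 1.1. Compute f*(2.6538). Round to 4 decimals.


The conjugate exponent q satisfies 1/p + 1/q = 1.
p = 11, so q = 11/(11 - 1) = 1.1
|y|^q = 2.6538^1.1 = 2.9259
f*(2.6538) = 2.9259 / 1.1 = 2.6599


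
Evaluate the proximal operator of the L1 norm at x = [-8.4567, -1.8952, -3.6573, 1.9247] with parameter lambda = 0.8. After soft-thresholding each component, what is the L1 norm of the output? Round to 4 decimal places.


Soft-thresholding with lambda = 0.8:
prox(-8.4567) = sign(-8.4567)*max(|-8.4567| - 0.8, 0) = -7.6567
prox(-1.8952) = sign(-1.8952)*max(|-1.8952| - 0.8, 0) = -1.0952
prox(-3.6573) = sign(-3.6573)*max(|-3.6573| - 0.8, 0) = -2.8573
prox(1.9247) = sign(1.9247)*max(|1.9247| - 0.8, 0) = 1.1247
prox(x) = [-7.6567, -1.0952, -2.8573, 1.1247]
||prox(x)||_1 = 7.6567 + 1.0952 + 2.8573 + 1.1247 = 12.7339


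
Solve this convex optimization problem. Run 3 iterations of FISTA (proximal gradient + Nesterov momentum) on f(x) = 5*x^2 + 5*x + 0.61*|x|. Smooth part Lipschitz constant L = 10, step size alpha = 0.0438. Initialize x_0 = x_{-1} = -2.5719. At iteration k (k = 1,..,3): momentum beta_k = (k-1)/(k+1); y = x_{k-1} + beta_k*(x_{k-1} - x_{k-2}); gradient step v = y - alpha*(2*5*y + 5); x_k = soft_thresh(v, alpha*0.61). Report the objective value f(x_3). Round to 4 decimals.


FISTA on f(x) = 5*x^2 + 5*x + 0.61*|x|
L = 10, alpha = 0.0438
Iteration 1: beta = 0.0, y = -2.5719 + 0.0*(-2.5719 + 2.5719) = -2.5719
  grad(y) = -20.719, v = y - alpha*grad = -1.6644
  prox(v) = soft_thresh(-1.6644, 0.0267) = -1.6377
Iteration 2: beta = 0.3333, y = -1.6377 + 0.3333*(-1.6377 + 2.5719) = -1.3263
  grad(y) = -8.2629, v = y - alpha*grad = -0.9644
  prox(v) = soft_thresh(-0.9644, 0.0267) = -0.9377
Iteration 3: beta = 0.5, y = -0.9377 + 0.5*(-0.9377 + 1.6377) = -0.5876
  grad(y) = -0.8764, v = y - alpha*grad = -0.5493
  prox(v) = soft_thresh(-0.5493, 0.0267) = -0.5225
f(x_3) = 5*(-0.5225)^2 + 5*(-0.5225) + 0.61*|-0.5225| = -0.9287


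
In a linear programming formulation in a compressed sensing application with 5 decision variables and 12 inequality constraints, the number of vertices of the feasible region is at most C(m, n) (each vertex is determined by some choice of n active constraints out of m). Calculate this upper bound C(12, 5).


Each vertex corresponds to some choice of n active constraints out of m, so the number of vertices is at most C(m, n) = m! / (n!(m-n)!).
m = 12, n = 5
Numerator: 12 * 11 * 10 * 9 * 8
Denominator: 5! = 120
C(12, 5) = 792


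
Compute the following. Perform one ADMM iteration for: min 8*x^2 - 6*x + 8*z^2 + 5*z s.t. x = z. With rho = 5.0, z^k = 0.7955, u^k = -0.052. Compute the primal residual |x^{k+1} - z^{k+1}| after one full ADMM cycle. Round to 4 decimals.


ADMM iteration with rho = 5.0, z^k = 0.7955, u^k = -0.052
Step 1: x-update.
Minimize 8*x^2 - 6*x + (5.0/2)*(x - 0.7955 - 0.052)^2
FOC: (2*8 + 5.0)*x = 6 + 5.0*(0.7955 + 0.052)
x^{k+1} = 0.4875
Step 2: z-update.
Minimize 8*z^2 + 5*z + (5.0/2)*(0.4875 - z - 0.052)^2
FOC: (2*8 + 5.0)*z = -5 + 5.0*(0.4875 - 0.052)
z^{k+1} = -0.1344
Step 3: u-update.
u^{k+1} = -0.052 + 0.4875 + 0.1344 = 0.5699
Step 4: Primal residual = |0.4875 + 0.1344| = 0.6219


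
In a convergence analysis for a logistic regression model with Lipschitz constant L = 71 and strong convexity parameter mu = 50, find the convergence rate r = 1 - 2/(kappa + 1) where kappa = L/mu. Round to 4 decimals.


Step 1: Compute the condition number.
kappa = L/mu = 71/50 = 1.42
Step 2: Compute the convergence rate.
r = 1 - 2/(kappa + 1) = 1 - 2*mu/(L + mu) = (L - mu)/(L + mu) = 21/121 = 0.1736


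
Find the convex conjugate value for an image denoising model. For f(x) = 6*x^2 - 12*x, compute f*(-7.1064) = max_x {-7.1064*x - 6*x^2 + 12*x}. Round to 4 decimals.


f*(y) = sup_x {y*x - a*x^2 - b*x} = sup_x {(y-b)*x - a*x^2}
FOC: (y - b) - 2a*x = 0 => x* = (y - b)/(2a)
x* = (-7.1064 + 12)/(2*6) = 0.4078
f*(-7.1064) = (y-b)^2/(4a) = (-7.1064 + 12)^2/(4*6)
= 23.9473/24 = 0.9978


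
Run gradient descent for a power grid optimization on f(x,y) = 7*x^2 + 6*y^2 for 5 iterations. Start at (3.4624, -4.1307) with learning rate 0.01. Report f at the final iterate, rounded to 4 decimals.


Gradient descent on f(x,y) = 7*x^2 + 6*y^2.
Starting point: (3.4624, -4.1307), alpha = 0.01
Step 1: grad_x = 2*7*3.4624 = 48.4736, grad_y = 2*6*-4.1307 = -49.5684
  x_1 = 3.4624 - 0.01*48.4736 = 2.9777
  y_1 = -4.1307 - 0.01*-49.5684 = -3.635
Step 2: grad_x = 2*7*2.9777 = 41.6873, grad_y = 2*6*-3.635 = -43.6202
  x_2 = 2.9777 - 0.01*41.6873 = 2.5608
  y_2 = -3.635 - 0.01*-43.6202 = -3.1988
Step 3: grad_x = 2*7*2.5608 = 35.8511, grad_y = 2*6*-3.1988 = -38.3858
  x_3 = 2.5608 - 0.01*35.8511 = 2.2023
  y_3 = -3.1988 - 0.01*-38.3858 = -2.815
Step 4: grad_x = 2*7*2.2023 = 30.8319, grad_y = 2*6*-2.815 = -33.7795
  x_4 = 2.2023 - 0.01*30.8319 = 1.894
  y_4 = -2.815 - 0.01*-33.7795 = -2.4772
Step 5: grad_x = 2*7*1.894 = 26.5155, grad_y = 2*6*-2.4772 = -29.7259
  x_5 = 1.894 - 0.01*26.5155 = 1.6288
  y_5 = -2.4772 - 0.01*-29.7259 = -2.1799
f(1.6288, -2.1799) = 7*1.6288^2 + 6*(-2.1799)^2 = 47.0829


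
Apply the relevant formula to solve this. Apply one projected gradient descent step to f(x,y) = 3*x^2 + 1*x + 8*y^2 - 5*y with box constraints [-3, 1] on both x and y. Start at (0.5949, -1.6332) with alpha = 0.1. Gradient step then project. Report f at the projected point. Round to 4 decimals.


Step 1: Compute gradient at (0.5949, -1.6332).
grad_x = 2*3*0.5949 + 1 = 4.5694
grad_y = 2*8*-1.6332 - 5 = -31.1312
Step 2: Gradient step.
x_raw = 0.5949 - 0.1*4.5694 = 0.138
y_raw = -1.6332 - 0.1*-31.1312 = 1.4799
Step 3: Project onto [-3, 1].
x_proj = clip(0.138) = 0.138
y_proj = clip(1.4799) = 1.0
Step 4: Evaluate f.
f(0.138, 1.0) = 3.1951


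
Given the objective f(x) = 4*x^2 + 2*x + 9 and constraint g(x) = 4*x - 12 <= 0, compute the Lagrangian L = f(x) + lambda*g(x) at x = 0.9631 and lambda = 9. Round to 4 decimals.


Step 1: Evaluate f(x).
f(0.9631) = 4*0.9631^2 + 2*0.9631 + 9 = 14.6364
Step 2: Evaluate g(x).
g(0.9631) = 4*0.9631 - 12 = -8.1476
Step 3: Compute Lagrangian.
L = 14.6364 + 9*-8.1476 = -58.692


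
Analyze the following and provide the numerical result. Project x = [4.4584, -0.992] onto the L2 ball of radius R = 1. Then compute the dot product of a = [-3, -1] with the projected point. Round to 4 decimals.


Step 1: Compute ||x|| (intermediates to 6 decimals).
||x|| = sqrt(4.4584^2 + (-0.992)^2) = 4.567428
Step 2: Project.
Since ||x|| > R, scale = R/||x|| = 1/4.567428 = 0.218942, proj(x) = scale * x
proj(x) = [0.976131, -0.21719]
Step 3: Dot product.
a^T * proj(x) = -3*0.976131 - 1*(-0.21719) = -2.7112


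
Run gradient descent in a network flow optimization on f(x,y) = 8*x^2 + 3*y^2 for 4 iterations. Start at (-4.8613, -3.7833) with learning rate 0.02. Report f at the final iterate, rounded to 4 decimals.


Gradient descent on f(x,y) = 8*x^2 + 3*y^2.
Starting point: (-4.8613, -3.7833), alpha = 0.02
Step 1: grad_x = 2*8*-4.8613 = -77.7808, grad_y = 2*3*-3.7833 = -22.6998
  x_1 = -4.8613 - 0.02*-77.7808 = -3.3057
  y_1 = -3.7833 - 0.02*-22.6998 = -3.3293
Step 2: grad_x = 2*8*-3.3057 = -52.8909, grad_y = 2*3*-3.3293 = -19.9758
  x_2 = -3.3057 - 0.02*-52.8909 = -2.2479
  y_2 = -3.3293 - 0.02*-19.9758 = -2.9298
Step 3: grad_x = 2*8*-2.2479 = -35.9658, grad_y = 2*3*-2.9298 = -17.5787
  x_3 = -2.2479 - 0.02*-35.9658 = -1.5285
  y_3 = -2.9298 - 0.02*-17.5787 = -2.5782
Step 4: grad_x = 2*8*-1.5285 = -24.4568, grad_y = 2*3*-2.5782 = -15.4693
  x_4 = -1.5285 - 0.02*-24.4568 = -1.0394
  y_4 = -2.5782 - 0.02*-15.4693 = -2.2688
f(-1.0394, -2.2688) = 8*(-1.0394)^2 + 3*(-2.2688)^2 = 24.0858


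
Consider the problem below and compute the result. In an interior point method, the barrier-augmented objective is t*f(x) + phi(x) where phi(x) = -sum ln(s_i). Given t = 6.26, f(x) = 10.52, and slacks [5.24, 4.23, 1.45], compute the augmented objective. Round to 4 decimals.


Step 1: Compute log-barrier.
ln values: [1.6563, 1.4422, 0.3716]
phi = -(1.6563 + 1.4422 + 0.3716) = -3.4701
Step 2: Compute augmented objective.
t*f(x) = 6.26*10.52 = 65.8552
Total = 65.8552 - 3.4701 = 62.3851


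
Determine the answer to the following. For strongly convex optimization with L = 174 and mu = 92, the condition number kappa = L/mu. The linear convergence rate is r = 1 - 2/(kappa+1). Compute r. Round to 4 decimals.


Step 1: Compute the condition number.
kappa = L/mu = 174/92 = 1.8913
Step 2: Compute the convergence rate.
r = 1 - 2/(kappa + 1) = 1 - 2*mu/(L + mu) = (L - mu)/(L + mu) = 82/266 = 0.3083


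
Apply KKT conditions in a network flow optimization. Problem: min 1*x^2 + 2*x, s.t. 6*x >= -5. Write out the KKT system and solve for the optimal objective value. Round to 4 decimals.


Step 1: Try lambda = 0 (constraint inactive).
x_unc = -2/(2*1) = -1.0
Check: 6*-1.0 = -6.0 < -5 -- violated!
Step 2: Constraint must be active: 6*x = -5
x* = -5/6 = -0.8333 (rounded; the exact value -5/6 is used below)
lambda = (2*1*(-5/6) + 2)/6 = 0.0556
Step 3: Compute optimal value.
f(x*) = 1*(-5/6)^2 + 2*(-5/6) = -0.9722


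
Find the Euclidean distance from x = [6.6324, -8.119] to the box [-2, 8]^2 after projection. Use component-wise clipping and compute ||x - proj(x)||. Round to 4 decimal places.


Project each component onto [-2, 8].
clip(6.6324) = 6.6324, clip(-8.119) = -2.0
Projection = [6.6324, -2.0]
Squared diffs: [0.0, 37.4422]
Distance = sqrt(37.4422) = 6.119


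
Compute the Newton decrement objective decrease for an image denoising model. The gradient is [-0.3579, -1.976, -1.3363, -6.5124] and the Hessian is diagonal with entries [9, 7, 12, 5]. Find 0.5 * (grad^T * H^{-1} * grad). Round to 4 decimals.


Step 1: H is diagonal, so H^(-1) * g = [-0.0398, -0.2823, -0.1114, -1.3025].
Step 2: g^T H^(-1) g = sum_i g_i^2 / H_ii
  = (-0.3579)^2/9 + (-1.976)^2/7 + (-1.3363)^2/12 + (-6.5124)^2/5
  = 0.0142 + 0.5578 + 0.1488 + 8.4823 = 9.2031
Step 3: Objective decrease = 0.5 * g^T H^(-1) g = 4.6016


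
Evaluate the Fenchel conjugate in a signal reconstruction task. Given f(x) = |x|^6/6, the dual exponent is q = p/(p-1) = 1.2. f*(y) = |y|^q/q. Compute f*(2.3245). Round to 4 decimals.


The conjugate exponent q satisfies 1/p + 1/q = 1.
p = 6, so q = 6/(6 - 1) = 1.2
|y|^q = 2.3245^1.2 = 2.7517
f*(2.3245) = 2.7517 / 1.2 = 2.2931


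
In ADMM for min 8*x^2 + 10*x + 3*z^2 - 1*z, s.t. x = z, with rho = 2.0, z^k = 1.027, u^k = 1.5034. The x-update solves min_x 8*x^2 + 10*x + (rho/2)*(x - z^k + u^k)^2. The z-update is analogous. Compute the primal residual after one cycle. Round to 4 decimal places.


ADMM iteration with rho = 2.0, z^k = 1.027, u^k = 1.5034
Step 1: x-update.
Minimize 8*x^2 + 10*x + (2.0/2)*(x - 1.027 + 1.5034)^2
FOC: (2*8 + 2.0)*x = -10 + 2.0*(1.027 - 1.5034)
x^{k+1} = -0.6085
Step 2: z-update.
Minimize 3*z^2 - 1*z + (2.0/2)*(-0.6085 - z + 1.5034)^2
FOC: (2*3 + 2.0)*z = 1 + 2.0*(-0.6085 + 1.5034)
z^{k+1} = 0.3487
Step 3: u-update.
u^{k+1} = 1.5034 - 0.6085 - 0.3487 = 0.5462
Step 4: Primal residual = |-0.6085 - 0.3487| = 0.9572


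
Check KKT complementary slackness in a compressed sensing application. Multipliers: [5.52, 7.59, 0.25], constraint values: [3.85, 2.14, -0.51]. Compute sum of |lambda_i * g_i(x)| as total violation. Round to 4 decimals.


KKT complementary slackness check:
lambda_1 * g_1 = 5.52 * 3.85 = 21.252
lambda_2 * g_2 = 7.59 * 2.14 = 16.2426
lambda_3 * g_3 = 0.25 * -0.51 = -0.1275
Total violation = 21.252 + 16.2426 + 0.1275 = 37.6221


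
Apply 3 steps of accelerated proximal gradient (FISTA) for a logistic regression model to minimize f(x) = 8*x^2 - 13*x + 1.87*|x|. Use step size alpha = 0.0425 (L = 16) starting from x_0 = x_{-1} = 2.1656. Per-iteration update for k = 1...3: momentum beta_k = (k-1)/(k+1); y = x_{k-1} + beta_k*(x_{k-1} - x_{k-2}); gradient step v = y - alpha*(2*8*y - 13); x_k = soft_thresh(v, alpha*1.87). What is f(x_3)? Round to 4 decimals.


FISTA on f(x) = 8*x^2 - 13*x + 1.87*|x|
L = 16, alpha = 0.0425
Iteration 1: beta = 0.0, y = 2.1656 + 0.0*(2.1656 - 2.1656) = 2.1656
  grad(y) = 21.6496, v = y - alpha*grad = 1.2455
  prox(v) = soft_thresh(1.2455, 0.0795) = 1.166
Iteration 2: beta = 0.3333, y = 1.166 + 0.3333*(1.166 - 2.1656) = 0.8328
  grad(y) = 0.3252, v = y - alpha*grad = 0.819
  prox(v) = soft_thresh(0.819, 0.0795) = 0.7395
Iteration 3: beta = 0.5, y = 0.7395 + 0.5*(0.7395 - 1.166) = 0.5263
  grad(y) = -4.5795, v = y - alpha*grad = 0.7209
  prox(v) = soft_thresh(0.7209, 0.0795) = 0.6414
f(x_3) = 8*0.6414^2 - 13*0.6414 + 1.87*|0.6414| = -3.8477


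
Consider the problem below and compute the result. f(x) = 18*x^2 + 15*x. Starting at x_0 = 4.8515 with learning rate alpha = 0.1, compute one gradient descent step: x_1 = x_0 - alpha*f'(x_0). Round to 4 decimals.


We compute the gradient at x_0 and apply the update.
f'(x) = 36*x + 15
f'(4.8515) = 36*4.8515 + 15 = 189.654
x_1 = 4.8515 - 0.1*189.654 = -14.1139


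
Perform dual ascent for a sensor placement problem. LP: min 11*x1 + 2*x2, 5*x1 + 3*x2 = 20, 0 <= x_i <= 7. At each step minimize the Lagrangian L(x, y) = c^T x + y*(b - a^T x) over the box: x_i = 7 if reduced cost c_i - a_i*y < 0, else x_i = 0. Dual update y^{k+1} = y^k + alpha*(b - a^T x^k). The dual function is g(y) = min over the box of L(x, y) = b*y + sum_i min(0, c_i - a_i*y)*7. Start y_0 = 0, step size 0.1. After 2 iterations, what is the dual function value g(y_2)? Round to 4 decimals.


Dual ascent for LP: min 11*x1 + 2*x2, 5*x1 + 3*x2 = 20, 0 <= x_i <= 7
Step 1: y^k = 0.0, reduced costs: (11.0, 2.0)
  x^k = (0.0, 0.0), subgradient = b - a^T x = 20.0
  y^{k+1} = 0.0 + 0.1*20.0 = 2.0
Step 2: y^k = 2.0, reduced costs: (1.0, -4.0)
  x^k = (0.0, 7.0), subgradient = b - a^T x = -1.0
  y^{k+1} = 2.0 + 0.1*-1.0 = 1.9
Dual objective at y_2 = 1.9: reduced costs (1.5, -3.7), box minimizer x = (0.0, 7.0)
g(y_2) = b*y + (c1 - a1*y)*x1 + (c2 - a2*y)*x2 = 20*1.9 + 1.5*0.0 + (-3.7)*7.0 = 38.0 + 0.0 - 25.9 = 12.1


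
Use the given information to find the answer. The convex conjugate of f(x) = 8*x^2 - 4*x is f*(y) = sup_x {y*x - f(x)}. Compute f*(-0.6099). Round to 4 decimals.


f*(y) = sup_x {y*x - a*x^2 - b*x} = sup_x {(y-b)*x - a*x^2}
FOC: (y - b) - 2a*x = 0 => x* = (y - b)/(2a)
x* = (-0.6099 + 4)/(2*8) = 0.2119
f*(-0.6099) = (y-b)^2/(4a) = (-0.6099 + 4)^2/(4*8)
= 11.4928/32 = 0.3591


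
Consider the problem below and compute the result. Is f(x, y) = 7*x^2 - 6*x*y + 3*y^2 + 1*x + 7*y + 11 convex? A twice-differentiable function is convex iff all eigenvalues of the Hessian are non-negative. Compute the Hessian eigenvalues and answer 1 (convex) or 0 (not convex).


The Hessian of f(x,y) = 7*x^2 - 6*x*y + 3*y^2 + 1*x + 7*y + 11 is:
H = [[14, -6], [-6, 6]]
Trace = 14 + 6 = 20
Determinant = 14*6 - (-6)^2 = 48
Discriminant = (20)^2 - 4*48 = 208.0
Eigenvalues: lambda_1 = 2.7889, lambda_2 = 17.2111
The function is convex.

1


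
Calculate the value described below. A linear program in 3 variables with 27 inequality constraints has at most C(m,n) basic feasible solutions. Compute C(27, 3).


Each vertex corresponds to some choice of n active constraints out of m, so the number of vertices is at most C(m, n) = m! / (n!(m-n)!).
m = 27, n = 3
Numerator: 27 * 26 * 25
Denominator: 3! = 6
C(27, 3) = 2925


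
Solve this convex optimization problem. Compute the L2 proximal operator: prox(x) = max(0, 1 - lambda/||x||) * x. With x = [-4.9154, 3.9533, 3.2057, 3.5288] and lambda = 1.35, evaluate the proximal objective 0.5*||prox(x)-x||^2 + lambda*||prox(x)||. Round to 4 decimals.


Step 1: Compute ||x||.
||x|| = 7.9069
Step 2: Compute scaling factor.
scale = max(0, 1 - 1.35/7.9069) = 0.8293
Step 3: prox(x) = [-4.0762, 3.2783, 2.6584, 2.9263]
||prox(x)|| = 6.5569
Step 4: Proximal objective.
0.5*||prox-x||^2 = 0.9113
lambda*||prox|| = 8.8518
Total = 9.763


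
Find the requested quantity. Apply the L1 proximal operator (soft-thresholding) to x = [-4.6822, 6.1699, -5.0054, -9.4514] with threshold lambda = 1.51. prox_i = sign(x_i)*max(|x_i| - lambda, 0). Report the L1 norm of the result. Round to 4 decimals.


Soft-thresholding with lambda = 1.51:
prox(-4.6822) = sign(-4.6822)*max(|-4.6822| - 1.51, 0) = -3.1722
prox(6.1699) = sign(6.1699)*max(|6.1699| - 1.51, 0) = 4.6599
prox(-5.0054) = sign(-5.0054)*max(|-5.0054| - 1.51, 0) = -3.4954
prox(-9.4514) = sign(-9.4514)*max(|-9.4514| - 1.51, 0) = -7.9414
prox(x) = [-3.1722, 4.6599, -3.4954, -7.9414]
||prox(x)||_1 = 3.1722 + 4.6599 + 3.4954 + 7.9414 = 19.2689


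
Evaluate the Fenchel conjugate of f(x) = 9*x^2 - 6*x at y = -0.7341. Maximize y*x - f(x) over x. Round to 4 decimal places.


f*(y) = sup_x {y*x - a*x^2 - b*x} = sup_x {(y-b)*x - a*x^2}
FOC: (y - b) - 2a*x = 0 => x* = (y - b)/(2a)
x* = (-0.7341 + 6)/(2*9) = 0.2926
f*(-0.7341) = (y-b)^2/(4a) = (-0.7341 + 6)^2/(4*9)
= 27.7297/36 = 0.7703


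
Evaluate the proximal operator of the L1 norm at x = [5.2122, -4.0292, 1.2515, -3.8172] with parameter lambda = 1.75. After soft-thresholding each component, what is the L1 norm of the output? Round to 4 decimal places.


Soft-thresholding with lambda = 1.75:
prox(5.2122) = sign(5.2122)*max(|5.2122| - 1.75, 0) = 3.4622
prox(-4.0292) = sign(-4.0292)*max(|-4.0292| - 1.75, 0) = -2.2792
prox(1.2515) = sign(1.2515)*max(|1.2515| - 1.75, 0) = 0.0
prox(-3.8172) = sign(-3.8172)*max(|-3.8172| - 1.75, 0) = -2.0672
prox(x) = [3.4622, -2.2792, 0.0, -2.0672]
||prox(x)||_1 = 3.4622 + 2.2792 + 0.0 + 2.0672 = 7.8086


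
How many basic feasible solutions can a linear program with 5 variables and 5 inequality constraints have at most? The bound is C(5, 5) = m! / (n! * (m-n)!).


Each vertex corresponds to some choice of n active constraints out of m, so the number of vertices is at most C(m, n) = m! / (n!(m-n)!).
m = 5, n = 5
Numerator: 5 * 4 * 3 * 2 * 1
Denominator: 5! = 120
C(5, 5) = 1


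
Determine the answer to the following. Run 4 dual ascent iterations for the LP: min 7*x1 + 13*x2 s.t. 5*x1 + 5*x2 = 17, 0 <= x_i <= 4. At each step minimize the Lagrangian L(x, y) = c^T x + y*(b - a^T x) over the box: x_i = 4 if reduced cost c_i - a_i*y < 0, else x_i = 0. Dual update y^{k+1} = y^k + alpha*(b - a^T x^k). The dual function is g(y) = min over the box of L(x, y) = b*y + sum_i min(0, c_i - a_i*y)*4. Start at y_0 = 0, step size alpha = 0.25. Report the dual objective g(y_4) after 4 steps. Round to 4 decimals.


Dual ascent for LP: min 7*x1 + 13*x2, 5*x1 + 5*x2 = 17, 0 <= x_i <= 4
Step 1: y^k = 0.0, reduced costs: (7.0, 13.0)
  x^k = (0.0, 0.0), subgradient = b - a^T x = 17.0
  y^{k+1} = 0.0 + 0.25*17.0 = 4.25
Step 2: y^k = 4.25, reduced costs: (-14.25, -8.25)
  x^k = (4.0, 4.0), subgradient = b - a^T x = -23.0
  y^{k+1} = 4.25 + 0.25*-23.0 = -1.5
Step 3: y^k = -1.5, reduced costs: (14.5, 20.5)
  x^k = (0.0, 0.0), subgradient = b - a^T x = 17.0
  y^{k+1} = -1.5 + 0.25*17.0 = 2.75
Step 4: y^k = 2.75, reduced costs: (-6.75, -0.75)
  x^k = (4.0, 4.0), subgradient = b - a^T x = -23.0
  y^{k+1} = 2.75 + 0.25*-23.0 = -3.0
Dual objective at y_4 = -3.0: reduced costs (22.0, 28.0), box minimizer x = (0.0, 0.0)
g(y_4) = b*y + (c1 - a1*y)*x1 + (c2 - a2*y)*x2 = 17*(-3.0) + 22.0*0.0 + 28.0*0.0 = -51.0 + 0.0 + 0.0 = -51.0


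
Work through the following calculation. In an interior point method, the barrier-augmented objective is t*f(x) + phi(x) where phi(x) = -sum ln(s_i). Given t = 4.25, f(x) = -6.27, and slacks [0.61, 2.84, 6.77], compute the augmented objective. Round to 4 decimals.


Step 1: Compute log-barrier.
ln values: [-0.4943, 1.0438, 1.9125]
phi = -(-0.4943 + 1.0438 + 1.9125) = -2.462
Step 2: Compute augmented objective.
t*f(x) = 4.25*-6.27 = -26.6475
Total = -26.6475 - 2.462 = -29.1095


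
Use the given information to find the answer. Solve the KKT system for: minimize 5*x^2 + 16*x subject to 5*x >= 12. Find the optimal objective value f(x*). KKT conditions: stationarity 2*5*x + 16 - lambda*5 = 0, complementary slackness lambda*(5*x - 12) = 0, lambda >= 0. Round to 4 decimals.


Step 1: Try lambda = 0 (constraint inactive).
x_unc = -16/(2*5) = -1.6
Check: 5*-1.6 = -8.0 < 12 -- violated!
Step 2: Constraint must be active: 5*x = 12
x* = 12/5 = 2.4
lambda = (2*5*2.4 + 16)/5 = 8.0
Step 3: Compute optimal value.
f(x*) = 5*2.4^2 + 16*2.4 = 67.2


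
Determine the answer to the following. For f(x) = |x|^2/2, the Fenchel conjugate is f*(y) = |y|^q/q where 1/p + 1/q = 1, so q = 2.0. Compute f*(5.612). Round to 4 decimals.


The conjugate exponent q satisfies 1/p + 1/q = 1.
p = 2, so q = 2/(2 - 1) = 2.0
|y|^q = 5.612^2.0 = 31.4945
f*(5.612) = 31.4945 / 2.0 = 15.7473


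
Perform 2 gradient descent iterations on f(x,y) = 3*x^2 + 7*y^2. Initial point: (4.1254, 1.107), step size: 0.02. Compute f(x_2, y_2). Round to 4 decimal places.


Gradient descent on f(x,y) = 3*x^2 + 7*y^2.
Starting point: (4.1254, 1.107), alpha = 0.02
Step 1: grad_x = 2*3*4.1254 = 24.7524, grad_y = 2*7*1.107 = 15.498
  x_1 = 4.1254 - 0.02*24.7524 = 3.6304
  y_1 = 1.107 - 0.02*15.498 = 0.797
Step 2: grad_x = 2*3*3.6304 = 21.7821, grad_y = 2*7*0.797 = 11.1586
  x_2 = 3.6304 - 0.02*21.7821 = 3.1947
  y_2 = 0.797 - 0.02*11.1586 = 0.5739
f(3.1947, 0.5739) = 3*3.1947^2 + 7*0.5739^2 = 32.9238


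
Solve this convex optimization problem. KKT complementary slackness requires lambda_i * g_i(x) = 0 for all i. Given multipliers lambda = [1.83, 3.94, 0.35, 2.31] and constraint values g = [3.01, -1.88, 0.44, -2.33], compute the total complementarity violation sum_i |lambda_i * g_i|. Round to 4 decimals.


KKT complementary slackness check:
lambda_1 * g_1 = 1.83 * 3.01 = 5.5083
lambda_2 * g_2 = 3.94 * -1.88 = -7.4072
lambda_3 * g_3 = 0.35 * 0.44 = 0.154
lambda_4 * g_4 = 2.31 * -2.33 = -5.3823
Total violation = 5.5083 + 7.4072 + 0.154 + 5.3823 = 18.4518


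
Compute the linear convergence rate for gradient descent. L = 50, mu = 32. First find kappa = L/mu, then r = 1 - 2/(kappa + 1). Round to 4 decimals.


Step 1: Compute the condition number.
kappa = L/mu = 50/32 = 1.5625
Step 2: Compute the convergence rate.
r = 1 - 2/(kappa + 1) = 1 - 2*mu/(L + mu) = (L - mu)/(L + mu) = 18/82 = 0.2195


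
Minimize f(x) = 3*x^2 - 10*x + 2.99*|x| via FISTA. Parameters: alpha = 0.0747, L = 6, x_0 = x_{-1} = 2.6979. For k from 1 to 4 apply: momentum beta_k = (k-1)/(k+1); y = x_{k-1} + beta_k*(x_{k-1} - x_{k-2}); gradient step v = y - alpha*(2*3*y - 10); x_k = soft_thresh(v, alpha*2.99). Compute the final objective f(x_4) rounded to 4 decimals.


FISTA on f(x) = 3*x^2 - 10*x + 2.99*|x|
L = 6, alpha = 0.0747
Iteration 1: beta = 0.0, y = 2.6979 + 0.0*(2.6979 - 2.6979) = 2.6979
  grad(y) = 6.1874, v = y - alpha*grad = 2.2357
  prox(v) = soft_thresh(2.2357, 0.2234) = 2.0123
Iteration 2: beta = 0.3333, y = 2.0123 + 0.3333*(2.0123 - 2.6979) = 1.7838
  grad(y) = 0.703, v = y - alpha*grad = 1.7313
  prox(v) = soft_thresh(1.7313, 0.2234) = 1.508
Iteration 3: beta = 0.5, y = 1.508 + 0.5*(1.508 - 2.0123) = 1.2558
  grad(y) = -2.4654, v = y - alpha*grad = 1.4399
  prox(v) = soft_thresh(1.4399, 0.2234) = 1.2166
Iteration 4: beta = 0.6, y = 1.2166 + 0.6*(1.2166 - 1.508) = 1.0418
  grad(y) = -3.7495, v = y - alpha*grad = 1.3218
  prox(v) = soft_thresh(1.3218, 0.2234) = 1.0985
f(x_4) = 3*1.0985^2 - 10*1.0985 + 2.99*|1.0985| = -4.0804


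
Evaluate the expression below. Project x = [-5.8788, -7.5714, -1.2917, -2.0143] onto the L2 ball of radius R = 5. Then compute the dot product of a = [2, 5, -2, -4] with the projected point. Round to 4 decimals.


Step 1: Compute ||x|| (intermediates to 6 decimals).
||x|| = sqrt((-5.8788)^2 + (-7.5714)^2 + (-1.2917)^2 + (-2.0143)^2) = 9.879893
Step 2: Project.
Since ||x|| > R, scale = R/||x|| = 5/9.879893 = 0.506078, proj(x) = scale * x
proj(x) = [-2.975131, -3.831719, -0.653701, -1.019393]
Step 3: Dot product.
a^T * proj(x) = 2*(-2.975131) + 5*(-3.831719) - 2*(-0.653701) - 4*(-1.019393) = -19.7239


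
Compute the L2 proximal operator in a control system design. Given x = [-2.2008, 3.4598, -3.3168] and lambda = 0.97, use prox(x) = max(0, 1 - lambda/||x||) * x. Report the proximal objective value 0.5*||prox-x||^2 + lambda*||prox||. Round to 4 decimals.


Step 1: Compute ||x||.
||x|| = 5.274
Step 2: Compute scaling factor.
scale = max(0, 1 - 0.97/5.274) = 0.8161
Step 3: prox(x) = [-1.796, 2.8235, -2.7068]
||prox(x)|| = 4.304
Step 4: Proximal objective.
0.5*||prox-x||^2 = 0.4705
lambda*||prox|| = 4.1749
Total = 4.6453


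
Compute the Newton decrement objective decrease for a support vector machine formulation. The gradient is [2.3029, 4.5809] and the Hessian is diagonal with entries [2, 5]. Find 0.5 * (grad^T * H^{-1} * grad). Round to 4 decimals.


Step 1: H is diagonal, so H^(-1) * g = [1.1515, 0.9162].
Step 2: g^T H^(-1) g = sum_i g_i^2 / H_ii
  = (2.3029)^2/2 + (4.5809)^2/5
  = 2.6517 + 4.1969 = 6.8486
Step 3: Objective decrease = 0.5 * g^T H^(-1) g = 3.4243


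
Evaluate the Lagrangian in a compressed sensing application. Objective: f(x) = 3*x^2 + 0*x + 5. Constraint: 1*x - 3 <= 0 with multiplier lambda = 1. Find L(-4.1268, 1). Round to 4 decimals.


Step 1: Evaluate f(x).
f(-4.1268) = 3*(-4.1268)^2 + 0*(-4.1268) + 5 = 56.0914
Step 2: Evaluate g(x).
g(-4.1268) = 1*-4.1268 - 3 = -7.1268
Step 3: Compute Lagrangian.
L = 56.0914 + 1*-7.1268 = 48.9646


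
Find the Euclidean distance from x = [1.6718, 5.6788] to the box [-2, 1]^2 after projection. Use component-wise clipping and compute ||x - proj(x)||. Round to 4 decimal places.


Project each component onto [-2, 1].
clip(1.6718) = 1.0, clip(5.6788) = 1.0
Projection = [1.0, 1.0]
Squared diffs: [0.4513, 21.8912]
Distance = sqrt(22.3425) = 4.7268


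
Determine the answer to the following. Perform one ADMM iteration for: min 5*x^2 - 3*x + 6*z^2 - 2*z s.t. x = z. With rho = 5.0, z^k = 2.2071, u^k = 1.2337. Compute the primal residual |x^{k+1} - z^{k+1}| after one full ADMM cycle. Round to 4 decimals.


ADMM iteration with rho = 5.0, z^k = 2.2071, u^k = 1.2337
Step 1: x-update.
Minimize 5*x^2 - 3*x + (5.0/2)*(x - 2.2071 + 1.2337)^2
FOC: (2*5 + 5.0)*x = 3 + 5.0*(2.2071 - 1.2337)
x^{k+1} = 0.5245
Step 2: z-update.
Minimize 6*z^2 - 2*z + (5.0/2)*(0.5245 - z + 1.2337)^2
FOC: (2*6 + 5.0)*z = 2 + 5.0*(0.5245 + 1.2337)
z^{k+1} = 0.6348
Step 3: u-update.
u^{k+1} = 1.2337 + 0.5245 - 0.6348 = 1.1234
Step 4: Primal residual = |0.5245 - 0.6348| = 0.1103


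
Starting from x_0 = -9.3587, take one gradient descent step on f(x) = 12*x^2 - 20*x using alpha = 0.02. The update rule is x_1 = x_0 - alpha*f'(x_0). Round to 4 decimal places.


We compute the gradient at x_0 and apply the update.
f'(x) = 24*x - 20
f'(-9.3587) = 24*-9.3587 - 20 = -244.6088
x_1 = -9.3587 - 0.02*-244.6088 = -4.4665


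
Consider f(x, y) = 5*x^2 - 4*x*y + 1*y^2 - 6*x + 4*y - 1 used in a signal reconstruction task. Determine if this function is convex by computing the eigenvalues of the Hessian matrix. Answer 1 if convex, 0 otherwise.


The Hessian of f(x,y) = 5*x^2 - 4*x*y + 1*y^2 - 6*x + 4*y - 1 is:
H = [[10, -4], [-4, 2]]
Trace = 10 + 2 = 12
Determinant = 10*2 - (-4)^2 = 4
Discriminant = (12)^2 - 4*4 = 128.0
Eigenvalues: lambda_1 = 0.3431, lambda_2 = 11.6569
The function is convex.

1


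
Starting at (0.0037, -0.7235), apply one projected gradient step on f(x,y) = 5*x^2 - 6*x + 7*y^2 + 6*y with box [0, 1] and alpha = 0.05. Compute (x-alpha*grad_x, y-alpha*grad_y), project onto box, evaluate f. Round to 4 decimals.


Step 1: Compute gradient at (0.0037, -0.7235).
grad_x = 2*5*0.0037 - 6 = -5.963
grad_y = 2*7*-0.7235 + 6 = -4.129
Step 2: Gradient step.
x_raw = 0.0037 - 0.05*-5.963 = 0.3019
y_raw = -0.7235 - 0.05*-4.129 = -0.5171
Step 3: Project onto [0, 1].
x_proj = clip(0.3019) = 0.3019
y_proj = clip(-0.5171) = 0.0
Step 4: Evaluate f.
f(0.3019, 0.0) = -1.3555


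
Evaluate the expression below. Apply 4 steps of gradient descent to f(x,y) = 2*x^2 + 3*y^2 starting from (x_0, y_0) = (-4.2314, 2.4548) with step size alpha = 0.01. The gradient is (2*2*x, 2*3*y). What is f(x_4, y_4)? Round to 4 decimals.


Gradient descent on f(x,y) = 2*x^2 + 3*y^2.
Starting point: (-4.2314, 2.4548), alpha = 0.01
Step 1: grad_x = 2*2*-4.2314 = -16.9256, grad_y = 2*3*2.4548 = 14.7288
  x_1 = -4.2314 - 0.01*-16.9256 = -4.0621
  y_1 = 2.4548 - 0.01*14.7288 = 2.3075
Step 2: grad_x = 2*2*-4.0621 = -16.2486, grad_y = 2*3*2.3075 = 13.8451
  x_2 = -4.0621 - 0.01*-16.2486 = -3.8997
  y_2 = 2.3075 - 0.01*13.8451 = 2.1691
Step 3: grad_x = 2*2*-3.8997 = -15.5986, grad_y = 2*3*2.1691 = 13.0144
  x_3 = -3.8997 - 0.01*-15.5986 = -3.7437
  y_3 = 2.1691 - 0.01*13.0144 = 2.0389
Step 4: grad_x = 2*2*-3.7437 = -14.9747, grad_y = 2*3*2.0389 = 12.2335
  x_4 = -3.7437 - 0.01*-14.9747 = -3.5939
  y_4 = 2.0389 - 0.01*12.2335 = 1.9166
f(-3.5939, 1.9166) = 2*(-3.5939)^2 + 3*1.9166^2 = 36.8525


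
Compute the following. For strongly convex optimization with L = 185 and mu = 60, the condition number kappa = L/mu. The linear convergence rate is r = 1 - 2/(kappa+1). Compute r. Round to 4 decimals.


Step 1: Compute the condition number.
kappa = L/mu = 185/60 = 3.0833
Step 2: Compute the convergence rate.
r = 1 - 2/(kappa + 1) = 1 - 2*mu/(L + mu) = (L - mu)/(L + mu) = 125/245 = 0.5102


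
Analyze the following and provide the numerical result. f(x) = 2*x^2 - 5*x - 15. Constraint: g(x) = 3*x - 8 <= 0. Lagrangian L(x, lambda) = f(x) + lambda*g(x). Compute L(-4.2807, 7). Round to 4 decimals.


Step 1: Evaluate f(x).
f(-4.2807) = 2*(-4.2807)^2 - 5*(-4.2807) - 15 = 43.0523
Step 2: Evaluate g(x).
g(-4.2807) = 3*-4.2807 - 8 = -20.8421
Step 3: Compute Lagrangian.
L = 43.0523 + 7*-20.8421 = -102.8424


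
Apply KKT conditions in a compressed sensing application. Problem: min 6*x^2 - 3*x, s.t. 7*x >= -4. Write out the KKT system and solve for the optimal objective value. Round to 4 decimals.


Step 1: Try lambda = 0 (constraint inactive).
Stationarity: 2*6*x - 3 = 0
x* = 3/(2*6) = 0.25
Check constraint: 7*0.25 = 1.75 >= -4 -- satisfied.
Step 2: Compute optimal value.
f(x*) = 6*0.25^2 - 3*0.25 = -0.375


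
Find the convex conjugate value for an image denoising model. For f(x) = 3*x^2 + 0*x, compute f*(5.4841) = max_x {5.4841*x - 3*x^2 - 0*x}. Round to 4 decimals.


f*(y) = sup_x {y*x - a*x^2 - b*x} = sup_x {(y-b)*x - a*x^2}
FOC: (y - b) - 2a*x = 0 => x* = (y - b)/(2a)
x* = (5.4841 - 0)/(2*3) = 0.914
f*(5.4841) = (y-b)^2/(4a) = (5.4841 - 0)^2/(4*3)
= 30.0754/12 = 2.5063


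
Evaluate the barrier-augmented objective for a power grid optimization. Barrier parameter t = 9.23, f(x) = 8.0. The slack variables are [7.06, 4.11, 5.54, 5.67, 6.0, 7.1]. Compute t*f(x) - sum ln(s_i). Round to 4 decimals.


Step 1: Compute log-barrier.
ln values: [1.9544, 1.4134, 1.712, 1.7352, 1.7918, 1.9601]
phi = -(1.9544 + 1.4134 + 1.712 + 1.7352 + 1.7918 + 1.9601) = -10.5669
Step 2: Compute augmented objective.
t*f(x) = 9.23*8.0 = 73.84
Total = 73.84 - 10.5669 = 63.2731


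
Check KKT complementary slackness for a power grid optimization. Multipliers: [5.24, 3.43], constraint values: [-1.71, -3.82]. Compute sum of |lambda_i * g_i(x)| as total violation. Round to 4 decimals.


KKT complementary slackness check:
lambda_1 * g_1 = 5.24 * -1.71 = -8.9604
lambda_2 * g_2 = 3.43 * -3.82 = -13.1026
Total violation = 8.9604 + 13.1026 = 22.063


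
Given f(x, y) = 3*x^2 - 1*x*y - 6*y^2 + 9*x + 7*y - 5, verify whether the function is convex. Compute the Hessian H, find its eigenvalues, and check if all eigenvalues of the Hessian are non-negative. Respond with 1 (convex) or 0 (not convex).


The Hessian of f(x,y) = 3*x^2 - 1*x*y - 6*y^2 + 9*x + 7*y - 5 is:
H = [[6, -1], [-1, -12]]
Trace = 6 - 12 = -6
Determinant = 6*-12 - (-1)^2 = -73
Discriminant = (-6)^2 - 4*-73 = 328.0
Eigenvalues: lambda_1 = -12.0554, lambda_2 = 6.0554
The function is not convex.

0


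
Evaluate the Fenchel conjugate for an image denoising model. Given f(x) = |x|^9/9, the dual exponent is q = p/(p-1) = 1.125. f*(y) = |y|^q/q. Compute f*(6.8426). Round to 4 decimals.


The conjugate exponent q satisfies 1/p + 1/q = 1.
p = 9, so q = 9/(9 - 1) = 1.125
|y|^q = 6.8426^1.125 = 8.7021
f*(6.8426) = 8.7021 / 1.125 = 7.7352


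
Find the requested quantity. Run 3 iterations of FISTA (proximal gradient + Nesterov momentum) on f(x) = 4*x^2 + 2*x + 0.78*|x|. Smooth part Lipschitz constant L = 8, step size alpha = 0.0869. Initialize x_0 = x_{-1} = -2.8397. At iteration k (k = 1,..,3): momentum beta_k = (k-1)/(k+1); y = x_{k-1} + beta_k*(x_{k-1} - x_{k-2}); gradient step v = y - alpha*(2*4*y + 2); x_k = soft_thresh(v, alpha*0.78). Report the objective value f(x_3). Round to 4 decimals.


FISTA on f(x) = 4*x^2 + 2*x + 0.78*|x|
L = 8, alpha = 0.0869
Iteration 1: beta = 0.0, y = -2.8397 + 0.0*(-2.8397 + 2.8397) = -2.8397
  grad(y) = -20.7176, v = y - alpha*grad = -1.0393
  prox(v) = soft_thresh(-1.0393, 0.0678) = -0.9716
Iteration 2: beta = 0.3333, y = -0.9716 + 0.3333*(-0.9716 + 2.8397) = -0.3488
  grad(y) = -0.7908, v = y - alpha*grad = -0.2801
  prox(v) = soft_thresh(-0.2801, 0.0678) = -0.2123
Iteration 3: beta = 0.5, y = -0.2123 + 0.5*(-0.2123 + 0.9716) = 0.1673
  grad(y) = 3.3381, v = y - alpha*grad = -0.1228
  prox(v) = soft_thresh(-0.1228, 0.0678) = -0.055
f(x_3) = 4*(-0.055)^2 + 2*(-0.055) + 0.78*|-0.055| = -0.055


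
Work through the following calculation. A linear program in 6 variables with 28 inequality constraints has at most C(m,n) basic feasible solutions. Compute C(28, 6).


Each vertex corresponds to some choice of n active constraints out of m, so the number of vertices is at most C(m, n) = m! / (n!(m-n)!).
m = 28, n = 6
Numerator: 28 * 27 * 26 * 25 * 24 * 23
Denominator: 6! = 720
C(28, 6) = 376740


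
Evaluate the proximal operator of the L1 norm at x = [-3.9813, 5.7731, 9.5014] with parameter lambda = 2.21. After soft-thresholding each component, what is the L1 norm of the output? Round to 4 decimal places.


Soft-thresholding with lambda = 2.21:
prox(-3.9813) = sign(-3.9813)*max(|-3.9813| - 2.21, 0) = -1.7713
prox(5.7731) = sign(5.7731)*max(|5.7731| - 2.21, 0) = 3.5631
prox(9.5014) = sign(9.5014)*max(|9.5014| - 2.21, 0) = 7.2914
prox(x) = [-1.7713, 3.5631, 7.2914]
||prox(x)||_1 = 1.7713 + 3.5631 + 7.2914 = 12.6258


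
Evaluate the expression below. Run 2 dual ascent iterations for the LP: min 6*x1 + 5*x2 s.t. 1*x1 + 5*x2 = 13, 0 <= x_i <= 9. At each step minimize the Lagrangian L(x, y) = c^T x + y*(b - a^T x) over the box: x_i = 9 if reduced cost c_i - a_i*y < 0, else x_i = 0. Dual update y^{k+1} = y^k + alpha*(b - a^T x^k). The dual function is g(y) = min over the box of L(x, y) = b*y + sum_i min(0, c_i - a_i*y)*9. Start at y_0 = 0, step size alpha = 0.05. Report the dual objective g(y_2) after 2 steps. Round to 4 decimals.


Dual ascent for LP: min 6*x1 + 5*x2, 1*x1 + 5*x2 = 13, 0 <= x_i <= 9
Step 1: y^k = 0.0, reduced costs: (6.0, 5.0)
  x^k = (0.0, 0.0), subgradient = b - a^T x = 13.0
  y^{k+1} = 0.0 + 0.05*13.0 = 0.65
Step 2: y^k = 0.65, reduced costs: (5.35, 1.75)
  x^k = (0.0, 0.0), subgradient = b - a^T x = 13.0
  y^{k+1} = 0.65 + 0.05*13.0 = 1.3
Dual objective at y_2 = 1.3: reduced costs (4.7, -1.5), box minimizer x = (0.0, 9.0)
g(y_2) = b*y + (c1 - a1*y)*x1 + (c2 - a2*y)*x2 = 13*1.3 + 4.7*0.0 + (-1.5)*9.0 = 16.9 + 0.0 - 13.5 = 3.4


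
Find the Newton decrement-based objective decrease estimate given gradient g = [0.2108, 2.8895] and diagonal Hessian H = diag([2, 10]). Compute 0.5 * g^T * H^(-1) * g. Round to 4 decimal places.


Step 1: H is diagonal, so H^(-1) * g = [0.1054, 0.289].
Step 2: g^T H^(-1) g = sum_i g_i^2 / H_ii
  = (0.2108)^2/2 + (2.8895)^2/10
  = 0.0222 + 0.8349 = 0.8571
Step 3: Objective decrease = 0.5 * g^T H^(-1) g = 0.4286


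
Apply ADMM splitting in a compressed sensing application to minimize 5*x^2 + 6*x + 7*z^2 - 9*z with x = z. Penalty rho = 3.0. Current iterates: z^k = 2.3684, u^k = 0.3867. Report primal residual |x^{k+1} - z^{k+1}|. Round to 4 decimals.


ADMM iteration with rho = 3.0, z^k = 2.3684, u^k = 0.3867
Step 1: x-update.
Minimize 5*x^2 + 6*x + (3.0/2)*(x - 2.3684 + 0.3867)^2
FOC: (2*5 + 3.0)*x = -6 + 3.0*(2.3684 - 0.3867)
x^{k+1} = -0.0042
Step 2: z-update.
Minimize 7*z^2 - 9*z + (3.0/2)*(-0.0042 - z + 0.3867)^2
FOC: (2*7 + 3.0)*z = 9 + 3.0*(-0.0042 + 0.3867)
z^{k+1} = 0.5969
Step 3: u-update.
u^{k+1} = 0.3867 - 0.0042 - 0.5969 = -0.2144
Step 4: Primal residual = |-0.0042 - 0.5969| = 0.6011


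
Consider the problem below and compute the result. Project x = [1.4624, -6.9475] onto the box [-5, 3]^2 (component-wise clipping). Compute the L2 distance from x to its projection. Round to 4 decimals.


Project each component onto [-5, 3].
clip(1.4624) = 1.4624, clip(-6.9475) = -5.0
Projection = [1.4624, -5.0]
Squared diffs: [0.0, 3.7928]
Distance = sqrt(3.7928) = 1.9475


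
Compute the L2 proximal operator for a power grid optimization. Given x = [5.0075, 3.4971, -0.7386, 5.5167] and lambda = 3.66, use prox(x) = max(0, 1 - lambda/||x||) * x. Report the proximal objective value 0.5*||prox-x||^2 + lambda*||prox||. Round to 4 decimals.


Step 1: Compute ||x||.
||x|| = 8.2634
Step 2: Compute scaling factor.
scale = max(0, 1 - 3.66/8.2634) = 0.5571
Step 3: prox(x) = [2.7896, 1.9482, -0.4115, 3.0733]
||prox(x)|| = 4.6034
Step 4: Proximal objective.
0.5*||prox-x||^2 = 6.6978
lambda*||prox|| = 16.8484
Total = 23.5464


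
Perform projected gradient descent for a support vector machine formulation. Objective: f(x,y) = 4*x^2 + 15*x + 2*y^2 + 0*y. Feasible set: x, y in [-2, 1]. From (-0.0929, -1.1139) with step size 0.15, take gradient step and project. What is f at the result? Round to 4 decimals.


Step 1: Compute gradient at (-0.0929, -1.1139).
grad_x = 2*4*-0.0929 + 15 = 14.2568
grad_y = 2*2*-1.1139 + 0 = -4.4556
Step 2: Gradient step.
x_raw = -0.0929 - 0.15*14.2568 = -2.2314
y_raw = -1.1139 - 0.15*-4.4556 = -0.4456
Step 3: Project onto [-2, 1].
x_proj = clip(-2.2314) = -2.0
y_proj = clip(-0.4456) = -0.4456
Step 4: Evaluate f.
f(-2.0, -0.4456) = -13.603


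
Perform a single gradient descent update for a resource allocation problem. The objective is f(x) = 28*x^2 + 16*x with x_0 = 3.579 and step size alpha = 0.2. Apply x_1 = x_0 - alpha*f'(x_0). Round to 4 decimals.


We compute the gradient at x_0 and apply the update.
f'(x) = 56*x + 16
f'(3.579) = 56*3.579 + 16 = 216.424
x_1 = 3.579 - 0.2*216.424 = -39.7058
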